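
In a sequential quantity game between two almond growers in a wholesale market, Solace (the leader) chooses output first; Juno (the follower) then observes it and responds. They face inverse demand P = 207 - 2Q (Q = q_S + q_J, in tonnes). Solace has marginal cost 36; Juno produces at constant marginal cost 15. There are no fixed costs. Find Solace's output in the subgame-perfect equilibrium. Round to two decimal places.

Solve by backward induction. Given q_S, the follower Juno maximises π_J = (207 - 2q_S - 2q_J)q_J - 15q_J.
Setting the follower's marginal profit to zero, 192 - 2q_S - 4q_J = 0, i.e. q_J = (192 - 2q_S)/4.
Solace substitutes q_J(q_S) into its own profit: π_S = q_S(207 - 2q_S - (192 - 2q_S)/2) - 36q_S = (111 - q_S)q_S - 36q_S.
Leader FOC: 75 - 2q_S = 0, so q_S = 75/2.
Then q_J = (192 - 2·(75/2))/4 = 117/4.

37.50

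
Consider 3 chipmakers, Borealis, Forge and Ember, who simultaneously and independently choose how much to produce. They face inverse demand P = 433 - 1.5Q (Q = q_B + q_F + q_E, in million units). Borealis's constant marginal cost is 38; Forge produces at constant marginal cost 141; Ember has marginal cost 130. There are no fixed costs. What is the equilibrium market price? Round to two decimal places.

Borealis's profit: π_B = (433 - 1.5Q)q_B - (38q_B). Setting ∂π_B/∂q_B = 0: 395 - 3q_B - (3/2)(q_F + q_E) = 0.
Forge's profit: π_F = (433 - 1.5Q)q_F - (141q_F). Setting ∂π_F/∂q_F = 0: 292 - 3q_F - (3/2)(q_B + q_E) = 0.
Ember's first-order condition: 303 - 3q_E - (3/2)(q_B + q_F) = 0.
Adding the 3 conditions: 990 − 3Q − 3Q = 0, i.e. Q = 165.
Back-substituting: q_B = (395 − 495/2)/(3/2) = 295/3, q_F = (292 − 495/2)/(3/2) = 89/3, q_E = (303 − 495/2)/(3/2) = 37.
Total output Q = 165, so price P = 433 - (3/2)·165 = 371/2.

185.50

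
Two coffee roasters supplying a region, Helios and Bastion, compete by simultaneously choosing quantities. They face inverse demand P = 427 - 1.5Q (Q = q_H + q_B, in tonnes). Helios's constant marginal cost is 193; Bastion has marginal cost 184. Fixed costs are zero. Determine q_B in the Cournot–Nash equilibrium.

Helios's profit: π_H = (427 - 1.5Q)q_H - (193q_H). Setting ∂π_H/∂q_H = 0: 234 - 3q_H - (3/2)(q_B) = 0.
Bastion's profit: π_B = (427 - 1.5Q)q_B - (184q_B). Setting ∂π_B/∂q_B = 0: 243 - 3q_B - (3/2)(q_H) = 0.
Rearranging gives the reaction functions q_H = (234 - (3/2)q_B)/3 and q_B = (243 - (3/2)q_H)/3.
Solving the pair: q_H = 50, q_B = 56.

56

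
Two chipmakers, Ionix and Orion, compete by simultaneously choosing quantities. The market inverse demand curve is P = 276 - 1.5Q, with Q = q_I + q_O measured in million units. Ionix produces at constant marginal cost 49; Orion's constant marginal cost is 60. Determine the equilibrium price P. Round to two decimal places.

128.33

Ionix's profit: π_I = (276 - 1.5Q)q_I - (49q_I). Setting ∂π_I/∂q_I = 0: 227 - 3q_I - (3/2)(q_O) = 0.
Orion's profit: π_O = (276 - 1.5Q)q_O - (60q_O). Setting ∂π_O/∂q_O = 0: 216 - 3q_O - (3/2)(q_I) = 0.
Rearranging gives the reaction functions q_I = (227 - (3/2)q_O)/3 and q_O = (216 - (3/2)q_I)/3.
Substituting one into the other gives q_I = 476/9 and q_O = 410/9.
Total output Q = 886/9, so price P = 276 - (3/2)·(886/9) = 385/3.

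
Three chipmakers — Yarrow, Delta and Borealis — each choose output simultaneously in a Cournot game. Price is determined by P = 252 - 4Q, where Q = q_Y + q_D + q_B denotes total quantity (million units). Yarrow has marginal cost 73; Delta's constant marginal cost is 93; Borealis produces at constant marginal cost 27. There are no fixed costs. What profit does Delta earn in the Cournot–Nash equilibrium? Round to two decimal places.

Yarrow's profit: π_Y = (252 - 4Q)q_Y - (73q_Y). Setting ∂π_Y/∂q_Y = 0: 179 - 8q_Y - 4(q_D + q_B) = 0.
Delta's first-order condition: 159 - 8q_D - 4(q_Y + q_B) = 0.
Borealis's profit: π_B = (252 - 4Q)q_B - (27q_B). Setting ∂π_B/∂q_B = 0: 225 - 8q_B - 4(q_Y + q_D) = 0.
Summing all 3 equations gives 563 − 16Q = 0, hence Q = 563/16.
Back-substituting: q_Y = (179 − 563/4)/4 = 153/16, q_D = (159 − 563/4)/4 = 73/16, q_B = (225 − 563/4)/4 = 337/16.
Price P = 252 - 4·(563/16) = 445/4.
Delta's profit: (445/4 - 93)·(73/16) = 83.2656.

83.27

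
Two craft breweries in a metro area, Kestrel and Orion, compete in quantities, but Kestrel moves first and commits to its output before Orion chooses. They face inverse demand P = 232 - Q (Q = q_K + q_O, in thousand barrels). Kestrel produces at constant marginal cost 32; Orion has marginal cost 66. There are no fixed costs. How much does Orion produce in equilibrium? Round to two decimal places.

24.50

The follower Orion best-responds to any q_K: π_O = (232 - Q)q_O - 66q_O.
∂π_O/∂q_O = 166 - q_K - 2q_O = 0 gives the reaction function q_O = (166 - q_K)/2.
Kestrel substitutes q_O(q_K) into its own profit: π_K = q_K(232 - q_K - (166 - q_K)/2) - 32q_K = (149 - (1/2)q_K)q_K - 32q_K.
The leader's first-order condition 117 - q_K = 0 yields q_K = 117.
Then q_O = (166 - 117)/2 = 49/2.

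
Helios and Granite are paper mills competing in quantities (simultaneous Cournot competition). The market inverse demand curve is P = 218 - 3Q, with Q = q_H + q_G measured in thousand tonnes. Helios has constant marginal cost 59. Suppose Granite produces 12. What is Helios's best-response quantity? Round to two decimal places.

With the rival's output fixed at 12, Helios's profit is π_H = (218 - 3·12 - 3q_H)q_H - (59q_H) = (182 - 3q_H)q_H - (59q_H).
∂π_H/∂q_H = 123 - 6q_H = 0, so q_H = 41/2.

20.50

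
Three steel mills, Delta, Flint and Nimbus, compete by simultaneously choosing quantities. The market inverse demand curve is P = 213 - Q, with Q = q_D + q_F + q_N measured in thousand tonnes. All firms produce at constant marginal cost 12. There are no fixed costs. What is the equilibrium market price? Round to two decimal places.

62.25

A representative firm's profit is π_i = q_i(213 - Q) - 12q_i.
First-order condition (treating rivals' output as given): 201 - 2q_i - Σ_{j≠i} q_j = 0.
By symmetry each firm produces the same amount; substituting Σ_{j≠i} q_j = 2q_i yields q_i = 201/4.
Total output Q = 603/4, so price P = 213 - 603/4 = 249/4.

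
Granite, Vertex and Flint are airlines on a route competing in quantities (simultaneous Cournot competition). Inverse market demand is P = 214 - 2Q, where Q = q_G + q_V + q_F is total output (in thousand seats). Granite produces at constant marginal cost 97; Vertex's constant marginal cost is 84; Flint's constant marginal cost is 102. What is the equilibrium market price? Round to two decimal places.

Granite's profit: π_G = (214 - 2Q)q_G - (97q_G). Setting ∂π_G/∂q_G = 0: 117 - 4q_G - 2(q_V + q_F) = 0.
Vertex's first-order condition: 130 - 4q_V - 2(q_G + q_F) = 0.
Flint's profit: π_F = (214 - 2Q)q_F - (102q_F). Setting ∂π_F/∂q_F = 0: 112 - 4q_F - 2(q_G + q_V) = 0.
Adding the 3 first-order conditions: 359 − 8Q = 0, so Q = 359/8.
Back-substituting: q_G = (117 − 359/4)/2 = 109/8, q_V = (130 − 359/4)/2 = 161/8, q_F = (112 − 359/4)/2 = 89/8.
Total output Q = 359/8, so price P = 214 - 2·(359/8) = 497/4.

124.25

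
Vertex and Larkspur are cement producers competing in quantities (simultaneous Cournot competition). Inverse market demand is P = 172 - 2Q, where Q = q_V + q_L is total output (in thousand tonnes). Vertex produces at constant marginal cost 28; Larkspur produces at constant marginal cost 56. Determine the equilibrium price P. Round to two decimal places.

85.33

Vertex's profit: π_V = (172 - 2Q)q_V - (28q_V). Setting ∂π_V/∂q_V = 0: 144 - 4q_V - 2(q_L) = 0.
Larkspur's profit: π_L = (172 - 2Q)q_L - (56q_L). Setting ∂π_L/∂q_L = 0: 116 - 4q_L - 2(q_V) = 0.
Best responses: q_V = (144 - 2q_L)/4, q_L = (116 - 2q_V)/4.
Solving the pair: q_V = 86/3, q_L = 44/3.
Total output Q = 130/3, so price P = 172 - 2·(130/3) = 256/3.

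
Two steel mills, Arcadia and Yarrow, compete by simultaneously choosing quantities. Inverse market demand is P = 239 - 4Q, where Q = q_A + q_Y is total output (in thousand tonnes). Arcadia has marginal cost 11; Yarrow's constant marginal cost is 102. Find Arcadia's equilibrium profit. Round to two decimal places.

Arcadia's profit: π_A = (239 - 4Q)q_A - (11q_A). Setting ∂π_A/∂q_A = 0: 228 - 8q_A - 4(q_Y) = 0.
Yarrow's profit: π_Y = (239 - 4Q)q_Y - (102q_Y). Setting ∂π_Y/∂q_Y = 0: 137 - 8q_Y - 4(q_A) = 0.
Best responses: q_A = (228 - 4q_Y)/8, q_Y = (137 - 4q_A)/8.
Solving the pair: q_A = 319/12, q_Y = 23/6.
Price P = 239 - 4·(365/12) = 352/3.
Arcadia's profit: (352/3 - 11)·(319/12) = 2826.6944.

2826.69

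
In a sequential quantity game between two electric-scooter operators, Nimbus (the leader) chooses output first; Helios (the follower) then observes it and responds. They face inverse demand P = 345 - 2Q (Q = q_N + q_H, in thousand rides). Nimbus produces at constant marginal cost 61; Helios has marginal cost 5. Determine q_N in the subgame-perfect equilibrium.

Solve by backward induction. Given q_N, the follower Helios maximises π_H = (345 - 2q_N - 2q_H)q_H - 5q_H.
∂π_H/∂q_H = 340 - 2q_N - 4q_H = 0 gives the reaction function q_H = (340 - 2q_N)/4.
Nimbus substitutes q_H(q_N) into its own profit: π_N = q_N(345 - 2q_N - (340 - 2q_N)/2) - 61q_N = (175 - q_N)q_N - 61q_N.
The leader's first-order condition 114 - 2q_N = 0 yields q_N = 57.
Then q_H = (340 - 2·57)/4 = 113/2.

57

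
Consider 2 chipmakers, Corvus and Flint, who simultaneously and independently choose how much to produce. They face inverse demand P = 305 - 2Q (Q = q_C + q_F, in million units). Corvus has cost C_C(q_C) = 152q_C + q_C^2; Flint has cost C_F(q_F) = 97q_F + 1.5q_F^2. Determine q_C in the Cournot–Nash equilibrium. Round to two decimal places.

17.24

Corvus's profit: π_C = (305 - 2Q)q_C - (152q_C + q_C²). Setting ∂π_C/∂q_C = 0: 153 - 6q_C - 2(q_F) = 0.
Flint's first-order condition: 208 - 7q_F - 2(q_C) = 0.
Best responses: q_C = (153 - 2q_F)/6, q_F = (208 - 2q_C)/7.
Solving the pair: q_C = 655/38, q_F = 471/19.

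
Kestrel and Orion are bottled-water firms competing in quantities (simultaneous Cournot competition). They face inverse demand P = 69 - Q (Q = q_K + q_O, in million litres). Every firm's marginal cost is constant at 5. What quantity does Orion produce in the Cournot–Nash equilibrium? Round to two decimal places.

A representative firm's profit is π_i = q_i(69 - Q) - 5q_i.
Setting ∂π_i/∂q_i = 0 with rivals' quantities fixed: 64 - 2q_i - q_j = 0.
With identical firms every q_j equals q_i, so q_j = q_i and 64 = 3q_i, giving q_i = 64/3.

21.33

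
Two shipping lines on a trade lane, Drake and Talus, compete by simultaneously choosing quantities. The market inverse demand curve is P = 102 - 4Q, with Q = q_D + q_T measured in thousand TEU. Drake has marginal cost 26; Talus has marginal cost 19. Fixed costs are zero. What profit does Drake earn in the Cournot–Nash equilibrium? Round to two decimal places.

132.25

Drake's profit: π_D = (102 - 4Q)q_D - (26q_D). Setting ∂π_D/∂q_D = 0: 76 - 8q_D - 4(q_T) = 0.
Talus's first-order condition: 83 - 8q_T - 4(q_D) = 0.
So q_D = (76 - 4q_T)/8 and q_T = (83 - 4q_D)/8.
Substituting one into the other gives q_D = 23/4 and q_T = 15/2.
Price P = 102 - 4·(53/4) = 49.
Drake's profit: (49 - 26)·(23/4) = 529/4.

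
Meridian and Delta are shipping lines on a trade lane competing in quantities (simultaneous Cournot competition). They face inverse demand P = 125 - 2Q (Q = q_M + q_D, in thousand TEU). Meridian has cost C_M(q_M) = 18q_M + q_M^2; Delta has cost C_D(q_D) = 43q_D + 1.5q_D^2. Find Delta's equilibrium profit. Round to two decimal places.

Meridian's profit: π_M = (125 - 2Q)q_M - (18q_M + q_M²). Setting ∂π_M/∂q_M = 0: 107 - 6q_M - 2(q_D) = 0.
Delta's first-order condition: 82 - 7q_D - 2(q_M) = 0.
Rearranging gives the reaction functions q_M = (107 - 2q_D)/6 and q_D = (82 - 2q_M)/7.
Solving the pair: q_M = 585/38, q_D = 139/19.
Price P = 125 - 2·(863/38) = 1512/19.
Delta's profit: (1512/19)·(139/19) - 43·(139/19) - (3/2)(139/19)² = 187.3227.

187.32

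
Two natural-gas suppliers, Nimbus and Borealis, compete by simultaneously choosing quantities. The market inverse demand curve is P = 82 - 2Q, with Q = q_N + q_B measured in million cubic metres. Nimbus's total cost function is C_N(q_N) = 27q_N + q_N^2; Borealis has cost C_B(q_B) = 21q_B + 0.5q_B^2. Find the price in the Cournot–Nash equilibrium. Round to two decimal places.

50.54

Nimbus's profit: π_N = (82 - 2Q)q_N - (27q_N + q_N²). Setting ∂π_N/∂q_N = 0: 55 - 6q_N - 2(q_B) = 0.
Borealis's profit: π_B = (82 - 2Q)q_B - (21q_B + (1/2)q_B²). Setting ∂π_B/∂q_B = 0: 61 - 5q_B - 2(q_N) = 0.
So q_N = (55 - 2q_B)/6 and q_B = (61 - 2q_N)/5.
Substituting one into the other gives q_N = 153/26 and q_B = 128/13.
Total output Q = 409/26, so price P = 82 - 2·(409/26) = 657/13.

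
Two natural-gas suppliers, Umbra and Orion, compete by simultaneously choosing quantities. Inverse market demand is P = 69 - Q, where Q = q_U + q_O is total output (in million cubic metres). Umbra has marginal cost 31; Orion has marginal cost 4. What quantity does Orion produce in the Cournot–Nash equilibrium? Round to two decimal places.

Umbra's profit: π_U = (69 - Q)q_U - (31q_U). Setting ∂π_U/∂q_U = 0: 38 - 2q_U - (q_O) = 0.
Orion's first-order condition: 65 - 2q_O - (q_U) = 0.
Best responses: q_U = (38 - q_O)/2, q_O = (65 - q_U)/2.
Solving the pair: q_U = 11/3, q_O = 92/3.

30.67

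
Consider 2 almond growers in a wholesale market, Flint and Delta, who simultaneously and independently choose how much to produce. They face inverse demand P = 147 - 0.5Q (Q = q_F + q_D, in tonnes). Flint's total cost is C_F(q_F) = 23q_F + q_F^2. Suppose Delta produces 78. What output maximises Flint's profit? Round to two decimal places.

With the rival's output fixed at 78, Flint's profit is π_F = (147 - (1/2)·78 - (1/2)q_F)q_F - (23q_F + q_F²) = (108 - (1/2)q_F)q_F - (23q_F + q_F²).
∂π_F/∂q_F = 85 - 3q_F = 0, so q_F = 85/3.

28.33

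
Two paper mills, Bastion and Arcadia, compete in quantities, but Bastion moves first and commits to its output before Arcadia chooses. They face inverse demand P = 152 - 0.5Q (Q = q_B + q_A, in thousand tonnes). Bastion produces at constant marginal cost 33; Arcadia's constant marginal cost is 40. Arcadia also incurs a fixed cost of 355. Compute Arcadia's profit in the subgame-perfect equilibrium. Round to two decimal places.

845.50

Solve by backward induction. Given q_B, the follower Arcadia maximises π_A = (152 - (1/2)q_B - (1/2)q_A)q_A - 40q_A.
Follower FOC: 112 - (1/2)q_B - q_A = 0, so q_A(q_B) = (112 - (1/2)q_B).
Bastion substitutes q_A(q_B) into its own profit: π_B = q_B(152 - (1/2)q_B - (112 - (1/2)q_B)/2) - 33q_B = (96 - (1/4)q_B)q_B - 33q_B.
Leader FOC: 63 - (1/2)q_B = 0, so q_B = 126.
Then q_A = (112 - (1/2)·126) = 49.
Price P = 152 - (1/2)·175 = 129/2.
Arcadia's profit: (129/2 - 40)·49 - 355 = 1691/2.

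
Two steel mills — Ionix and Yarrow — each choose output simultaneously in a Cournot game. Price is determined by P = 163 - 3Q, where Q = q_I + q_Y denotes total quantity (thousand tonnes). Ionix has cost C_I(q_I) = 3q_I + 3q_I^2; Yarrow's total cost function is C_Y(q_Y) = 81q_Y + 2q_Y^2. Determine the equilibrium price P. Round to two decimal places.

112.78

Ionix's profit: π_I = (163 - 3Q)q_I - (3q_I + 3q_I²). Setting ∂π_I/∂q_I = 0: 160 - 12q_I - 3(q_Y) = 0.
Yarrow's first-order condition: 82 - 10q_Y - 3(q_I) = 0.
So q_I = (160 - 3q_Y)/12 and q_Y = (82 - 3q_I)/10.
Substituting one into the other gives q_I = 1354/111 and q_Y = 168/37.
Total output Q = 1858/111, so price P = 163 - 3·(1858/111) = 112.7838.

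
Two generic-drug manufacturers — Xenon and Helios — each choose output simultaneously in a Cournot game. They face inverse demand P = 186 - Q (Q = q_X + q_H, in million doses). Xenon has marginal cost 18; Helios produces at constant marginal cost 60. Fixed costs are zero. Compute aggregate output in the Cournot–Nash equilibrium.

Xenon's profit: π_X = (186 - Q)q_X - (18q_X). Setting ∂π_X/∂q_X = 0: 168 - 2q_X - (q_H) = 0.
Helios's first-order condition: 126 - 2q_H - (q_X) = 0.
So q_X = (168 - q_H)/2 and q_H = (126 - q_X)/2.
Solving the pair: q_X = 70, q_H = 28.
Total output Q = 70 + 28 = 98.

98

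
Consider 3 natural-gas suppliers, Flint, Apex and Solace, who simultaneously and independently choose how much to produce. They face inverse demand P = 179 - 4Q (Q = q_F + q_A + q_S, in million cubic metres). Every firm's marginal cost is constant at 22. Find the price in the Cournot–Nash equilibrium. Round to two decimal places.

Each firm earns π_i = (179 - 4Q)q_i - 22q_i.
First-order condition (treating rivals' output as given): 157 - 8q_i - 4·Σ_{j≠i} q_j = 0.
With identical firms every q_j equals q_i, so Σ_{j≠i} q_j = 2q_i and 157 = 16q_i, giving q_i = 157/16.
Total output Q = 471/16, so price P = 179 - 4·(471/16) = 245/4.

61.25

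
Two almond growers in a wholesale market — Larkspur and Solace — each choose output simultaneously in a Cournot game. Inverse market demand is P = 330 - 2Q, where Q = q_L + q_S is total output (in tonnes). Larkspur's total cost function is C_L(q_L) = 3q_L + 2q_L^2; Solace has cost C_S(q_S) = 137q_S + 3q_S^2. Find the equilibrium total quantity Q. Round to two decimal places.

49.66

Larkspur's profit: π_L = (330 - 2Q)q_L - (3q_L + 2q_L²). Setting ∂π_L/∂q_L = 0: 327 - 8q_L - 2(q_S) = 0.
Solace's profit: π_S = (330 - 2Q)q_S - (137q_S + 3q_S²). Setting ∂π_S/∂q_S = 0: 193 - 10q_S - 2(q_L) = 0.
So q_L = (327 - 2q_S)/8 and q_S = (193 - 2q_L)/10.
Solving the pair: q_L = 721/19, q_S = 445/38.
Total output Q = 721/19 + 445/38 = 1887/38.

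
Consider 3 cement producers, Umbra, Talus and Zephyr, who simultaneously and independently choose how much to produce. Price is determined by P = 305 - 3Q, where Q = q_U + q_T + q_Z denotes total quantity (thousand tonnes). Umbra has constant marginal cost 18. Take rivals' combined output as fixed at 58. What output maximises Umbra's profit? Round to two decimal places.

18.83

With rivals' combined output fixed at 58, Umbra's profit is π_U = (305 - 3·58 - 3q_U)q_U - (18q_U) = (131 - 3q_U)q_U - (18q_U).
∂π_U/∂q_U = 113 - 6q_U = 0, so q_U = 113/6.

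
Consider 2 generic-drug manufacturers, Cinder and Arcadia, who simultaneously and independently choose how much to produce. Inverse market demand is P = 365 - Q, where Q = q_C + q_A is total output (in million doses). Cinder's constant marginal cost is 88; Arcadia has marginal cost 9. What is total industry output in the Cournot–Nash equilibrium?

Cinder's profit: π_C = (365 - Q)q_C - (88q_C). Setting ∂π_C/∂q_C = 0: 277 - 2q_C - (q_A) = 0.
Arcadia's first-order condition: 356 - 2q_A - (q_C) = 0.
Rearranging gives the reaction functions q_C = (277 - q_A)/2 and q_A = (356 - q_C)/2.
Substituting one into the other gives q_C = 66 and q_A = 145.
Total output Q = 66 + 145 = 211.

211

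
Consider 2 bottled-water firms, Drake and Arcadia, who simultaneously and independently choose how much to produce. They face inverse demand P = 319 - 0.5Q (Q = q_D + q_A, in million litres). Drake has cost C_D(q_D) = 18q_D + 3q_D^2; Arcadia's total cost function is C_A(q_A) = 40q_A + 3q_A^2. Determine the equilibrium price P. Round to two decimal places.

Drake's profit: π_D = (319 - 0.5Q)q_D - (18q_D + 3q_D²). Setting ∂π_D/∂q_D = 0: 301 - 7q_D - (1/2)(q_A) = 0.
Arcadia's profit: π_A = (319 - 0.5Q)q_A - (40q_A + 3q_A²). Setting ∂π_A/∂q_A = 0: 279 - 7q_A - (1/2)(q_D) = 0.
Rearranging gives the reaction functions q_D = (301 - (1/2)q_A)/7 and q_A = (279 - (1/2)q_D)/7.
Substituting one into the other gives q_D = 1574/39 and q_A = 1442/39.
Total output Q = 232/3, so price P = 319 - (1/2)·(232/3) = 841/3.

280.33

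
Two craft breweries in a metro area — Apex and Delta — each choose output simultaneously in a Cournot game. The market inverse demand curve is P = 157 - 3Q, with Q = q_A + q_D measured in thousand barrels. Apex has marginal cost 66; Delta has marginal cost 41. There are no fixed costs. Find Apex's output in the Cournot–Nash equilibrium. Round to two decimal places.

7.33

Apex's profit: π_A = (157 - 3Q)q_A - (66q_A). Setting ∂π_A/∂q_A = 0: 91 - 6q_A - 3(q_D) = 0.
Delta's profit: π_D = (157 - 3Q)q_D - (41q_D). Setting ∂π_D/∂q_D = 0: 116 - 6q_D - 3(q_A) = 0.
Best responses: q_A = (91 - 3q_D)/6, q_D = (116 - 3q_A)/6.
Substituting one into the other gives q_A = 22/3 and q_D = 47/3.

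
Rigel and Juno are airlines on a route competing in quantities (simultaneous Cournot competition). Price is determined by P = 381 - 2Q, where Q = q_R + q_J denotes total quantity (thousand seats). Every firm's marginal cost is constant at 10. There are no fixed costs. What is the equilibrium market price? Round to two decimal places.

A representative firm's profit is π_i = q_i(381 - 2Q) - 10q_i.
First-order condition (treating rivals' output as given): 371 - 4q_i - 2q_j = 0.
With identical firms every q_j equals q_i, so q_j = q_i and 371 = 6q_i, giving q_i = 371/6.
Total output Q = 371/3, so price P = 381 - 2·(371/3) = 401/3.

133.67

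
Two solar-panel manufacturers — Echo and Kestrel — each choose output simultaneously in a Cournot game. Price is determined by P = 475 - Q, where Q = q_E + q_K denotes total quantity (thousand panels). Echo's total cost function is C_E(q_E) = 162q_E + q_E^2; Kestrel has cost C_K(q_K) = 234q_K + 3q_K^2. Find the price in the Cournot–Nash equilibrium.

Echo's profit: π_E = (475 - Q)q_E - (162q_E + q_E²). Setting ∂π_E/∂q_E = 0: 313 - 4q_E - (q_K) = 0.
Kestrel's first-order condition: 241 - 8q_K - (q_E) = 0.
Rearranging gives the reaction functions q_E = (313 - q_K)/4 and q_K = (241 - q_E)/8.
Substituting one into the other gives q_E = 73 and q_K = 21.
Total output Q = 94, so price P = 475 - 94 = 381.

381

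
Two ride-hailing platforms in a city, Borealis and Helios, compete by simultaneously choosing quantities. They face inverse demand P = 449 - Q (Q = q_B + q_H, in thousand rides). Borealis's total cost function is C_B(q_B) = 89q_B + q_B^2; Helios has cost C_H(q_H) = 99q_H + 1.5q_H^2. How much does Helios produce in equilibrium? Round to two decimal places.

Borealis's profit: π_B = (449 - Q)q_B - (89q_B + q_B²). Setting ∂π_B/∂q_B = 0: 360 - 4q_B - (q_H) = 0.
Helios's first-order condition: 350 - 5q_H - (q_B) = 0.
So q_B = (360 - q_H)/4 and q_H = (350 - q_B)/5.
Solving the pair: q_B = 1450/19, q_H = 1040/19.

54.74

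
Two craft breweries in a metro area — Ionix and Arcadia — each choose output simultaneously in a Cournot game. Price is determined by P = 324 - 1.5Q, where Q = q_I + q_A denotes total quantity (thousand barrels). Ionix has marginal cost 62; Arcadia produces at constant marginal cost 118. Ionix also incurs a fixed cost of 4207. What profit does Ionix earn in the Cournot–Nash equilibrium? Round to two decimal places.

Ionix's profit: π_I = (324 - 1.5Q)q_I - (62q_I). Setting ∂π_I/∂q_I = 0: 262 - 3q_I - (3/2)(q_A) = 0.
Arcadia's first-order condition: 206 - 3q_A - (3/2)(q_I) = 0.
Rearranging gives the reaction functions q_I = (262 - (3/2)q_A)/3 and q_A = (206 - (3/2)q_I)/3.
Substituting one into the other gives q_I = 212/3 and q_A = 100/3.
Price P = 324 - (3/2)·104 = 168.
Ionix's profit: (168 - 62)·(212/3) - 4207 = 3283.6667.

3283.67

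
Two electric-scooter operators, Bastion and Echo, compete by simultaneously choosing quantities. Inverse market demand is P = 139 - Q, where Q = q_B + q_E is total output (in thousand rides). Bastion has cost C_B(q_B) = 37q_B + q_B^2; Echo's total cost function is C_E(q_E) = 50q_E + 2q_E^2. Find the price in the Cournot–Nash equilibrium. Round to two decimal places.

105.22

Bastion's profit: π_B = (139 - Q)q_B - (37q_B + q_B²). Setting ∂π_B/∂q_B = 0: 102 - 4q_B - (q_E) = 0.
Echo's profit: π_E = (139 - Q)q_E - (50q_E + 2q_E²). Setting ∂π_E/∂q_E = 0: 89 - 6q_E - (q_B) = 0.
Rearranging gives the reaction functions q_B = (102 - q_E)/4 and q_E = (89 - q_B)/6.
Solving the pair: q_B = 523/23, q_E = 254/23.
Total output Q = 777/23, so price P = 139 - 777/23 = 105.2174.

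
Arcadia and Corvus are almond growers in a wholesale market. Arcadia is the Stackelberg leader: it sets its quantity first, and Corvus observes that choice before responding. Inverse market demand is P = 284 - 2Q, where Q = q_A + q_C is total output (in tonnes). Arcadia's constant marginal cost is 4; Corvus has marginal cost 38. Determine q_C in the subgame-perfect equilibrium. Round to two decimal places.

22.25

The follower Corvus best-responds to any q_A: π_C = (284 - 2Q)q_C - 38q_C.
∂π_C/∂q_C = 246 - 2q_A - 4q_C = 0 gives the reaction function q_C = (246 - 2q_A)/4.
The leader anticipates this reaction. Substituting into P = 284 - 2Q gives P = 161 - q_A, so π_A = (161 - q_A)q_A - 4q_A.
Leader FOC: 157 - 2q_A = 0, so q_A = 157/2.
Then q_C = (246 - 2·(157/2))/4 = 89/4.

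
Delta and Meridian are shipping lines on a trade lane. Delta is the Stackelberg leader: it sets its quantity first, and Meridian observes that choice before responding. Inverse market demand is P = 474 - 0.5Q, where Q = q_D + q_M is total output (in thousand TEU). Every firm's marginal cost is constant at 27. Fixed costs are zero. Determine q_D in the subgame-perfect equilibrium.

The follower Meridian best-responds to any q_D: π_M = (474 - 0.5Q)q_M - 27q_M.
Follower FOC: 447 - (1/2)q_D - q_M = 0, so q_M(q_D) = (447 - (1/2)q_D).
Delta substitutes q_M(q_D) into its own profit: π_D = q_D(474 - (1/2)q_D - (447 - (1/2)q_D)/2) - 27q_D = (501/2 - (1/4)q_D)q_D - 27q_D.
The leader's first-order condition 447/2 - (1/2)q_D = 0 yields q_D = 447.
Then q_M = (447 - (1/2)·447) = 447/2.

447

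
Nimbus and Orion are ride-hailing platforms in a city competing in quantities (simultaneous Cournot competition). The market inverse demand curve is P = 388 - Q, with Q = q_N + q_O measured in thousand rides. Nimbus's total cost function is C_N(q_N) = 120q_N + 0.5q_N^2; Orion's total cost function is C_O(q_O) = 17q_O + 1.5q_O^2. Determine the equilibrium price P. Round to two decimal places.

Nimbus's profit: π_N = (388 - Q)q_N - (120q_N + (1/2)q_N²). Setting ∂π_N/∂q_N = 0: 268 - 3q_N - (q_O) = 0.
Orion's profit: π_O = (388 - Q)q_O - (17q_O + (3/2)q_O²). Setting ∂π_O/∂q_O = 0: 371 - 5q_O - (q_N) = 0.
Rearranging gives the reaction functions q_N = (268 - q_O)/3 and q_O = (371 - q_N)/5.
Solving the pair: q_N = 969/14, q_O = 845/14.
Total output Q = 907/7, so price P = 388 - 907/7 = 1809/7.

258.43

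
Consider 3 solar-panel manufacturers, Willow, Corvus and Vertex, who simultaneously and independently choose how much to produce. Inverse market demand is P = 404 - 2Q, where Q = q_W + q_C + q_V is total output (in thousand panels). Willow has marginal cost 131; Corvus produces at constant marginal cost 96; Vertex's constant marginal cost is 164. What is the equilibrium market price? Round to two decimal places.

198.75

Willow's profit: π_W = (404 - 2Q)q_W - (131q_W). Setting ∂π_W/∂q_W = 0: 273 - 4q_W - 2(q_C + q_V) = 0.
Corvus's first-order condition: 308 - 4q_C - 2(q_W + q_V) = 0.
Vertex's first-order condition: 240 - 4q_V - 2(q_W + q_C) = 0.
Adding the 3 first-order conditions: 821 − 8Q = 0, so Q = 821/8.
Back-substituting: q_W = (273 − 821/4)/2 = 271/8, q_C = (308 − 821/4)/2 = 411/8, q_V = (240 − 821/4)/2 = 139/8.
Total output Q = 821/8, so price P = 404 - 2·(821/8) = 795/4.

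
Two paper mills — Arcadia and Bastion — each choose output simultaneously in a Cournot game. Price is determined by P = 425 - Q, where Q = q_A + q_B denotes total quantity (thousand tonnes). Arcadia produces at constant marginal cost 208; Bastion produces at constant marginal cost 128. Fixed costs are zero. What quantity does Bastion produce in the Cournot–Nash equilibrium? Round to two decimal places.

Arcadia's profit: π_A = (425 - Q)q_A - (208q_A). Setting ∂π_A/∂q_A = 0: 217 - 2q_A - (q_B) = 0.
Bastion's profit: π_B = (425 - Q)q_B - (128q_B). Setting ∂π_B/∂q_B = 0: 297 - 2q_B - (q_A) = 0.
Rearranging gives the reaction functions q_A = (217 - q_B)/2 and q_B = (297 - q_A)/2.
Solving the pair: q_A = 137/3, q_B = 377/3.

125.67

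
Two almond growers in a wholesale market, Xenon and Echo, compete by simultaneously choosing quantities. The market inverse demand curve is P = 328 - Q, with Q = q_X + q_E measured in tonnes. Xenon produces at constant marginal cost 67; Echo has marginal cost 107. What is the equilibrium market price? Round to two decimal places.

Xenon's profit: π_X = (328 - Q)q_X - (67q_X). Setting ∂π_X/∂q_X = 0: 261 - 2q_X - (q_E) = 0.
Echo's profit: π_E = (328 - Q)q_E - (107q_E). Setting ∂π_E/∂q_E = 0: 221 - 2q_E - (q_X) = 0.
So q_X = (261 - q_E)/2 and q_E = (221 - q_X)/2.
Substituting one into the other gives q_X = 301/3 and q_E = 181/3.
Total output Q = 482/3, so price P = 328 - 482/3 = 502/3.

167.33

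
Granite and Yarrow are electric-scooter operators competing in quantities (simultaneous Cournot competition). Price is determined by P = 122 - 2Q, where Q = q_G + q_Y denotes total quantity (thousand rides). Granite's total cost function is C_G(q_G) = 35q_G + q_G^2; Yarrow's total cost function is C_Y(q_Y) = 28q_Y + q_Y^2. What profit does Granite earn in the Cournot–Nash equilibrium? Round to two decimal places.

326.82

Granite's profit: π_G = (122 - 2Q)q_G - (35q_G + q_G²). Setting ∂π_G/∂q_G = 0: 87 - 6q_G - 2(q_Y) = 0.
Yarrow's first-order condition: 94 - 6q_Y - 2(q_G) = 0.
So q_G = (87 - 2q_Y)/6 and q_Y = (94 - 2q_G)/6.
Solving the pair: q_G = 167/16, q_Y = 195/16.
Price P = 122 - 2·(181/8) = 307/4.
Granite's profit: (307/4)·(167/16) - 35·(167/16) - (167/16)² = 326.8242.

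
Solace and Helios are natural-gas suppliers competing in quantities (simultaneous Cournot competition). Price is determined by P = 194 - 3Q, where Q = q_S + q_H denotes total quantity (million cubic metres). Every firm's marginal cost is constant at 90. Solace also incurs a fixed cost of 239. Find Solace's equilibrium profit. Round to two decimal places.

Each firm earns π_i = (194 - 3Q)q_i - 90q_i.
First-order condition (treating rivals' output as given): 104 - 6q_i - 3q_j = 0.
With identical firms every q_j equals q_i, so q_j = q_i and 104 = 9q_i, giving q_i = 104/9.
Price P = 194 - 3·(208/9) = 374/3.
Solace's profit: (374/3 - 90)·(104/9) - 239 = 161.5926.

161.59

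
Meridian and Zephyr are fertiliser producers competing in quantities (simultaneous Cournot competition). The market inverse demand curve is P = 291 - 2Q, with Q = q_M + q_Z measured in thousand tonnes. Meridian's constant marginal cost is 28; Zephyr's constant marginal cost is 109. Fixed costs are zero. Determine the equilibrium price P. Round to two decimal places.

Meridian's profit: π_M = (291 - 2Q)q_M - (28q_M). Setting ∂π_M/∂q_M = 0: 263 - 4q_M - 2(q_Z) = 0.
Zephyr's profit: π_Z = (291 - 2Q)q_Z - (109q_Z). Setting ∂π_Z/∂q_Z = 0: 182 - 4q_Z - 2(q_M) = 0.
Rearranging gives the reaction functions q_M = (263 - 2q_Z)/4 and q_Z = (182 - 2q_M)/4.
Substituting one into the other gives q_M = 172/3 and q_Z = 101/6.
Total output Q = 445/6, so price P = 291 - 2·(445/6) = 428/3.

142.67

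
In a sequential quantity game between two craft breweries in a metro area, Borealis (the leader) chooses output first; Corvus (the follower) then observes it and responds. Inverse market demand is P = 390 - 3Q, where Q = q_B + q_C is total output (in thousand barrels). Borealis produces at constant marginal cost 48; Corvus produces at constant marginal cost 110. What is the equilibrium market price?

149

The follower Corvus best-responds to any q_B: π_C = (390 - 3Q)q_C - 110q_C.
Follower FOC: 280 - 3q_B - 6q_C = 0, so q_C(q_B) = (280 - 3q_B)/6.
The leader anticipates this reaction. Substituting into P = 390 - 3Q gives P = 250 - (3/2)q_B, so π_B = (250 - (3/2)q_B)q_B - 48q_B.
Leader FOC: 202 - 3q_B = 0, so q_B = 202/3.
Then q_C = (280 - 3·(202/3))/6 = 13.
Total output Q = 241/3, so price P = 390 - 3·(241/3) = 149.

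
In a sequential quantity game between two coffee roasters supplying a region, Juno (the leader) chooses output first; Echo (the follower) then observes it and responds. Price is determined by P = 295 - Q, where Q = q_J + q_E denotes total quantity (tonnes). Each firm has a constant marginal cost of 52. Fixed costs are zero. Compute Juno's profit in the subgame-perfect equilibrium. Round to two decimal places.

Solve by backward induction. Given q_J, the follower Echo maximises π_E = (295 - q_J - q_E)q_E - 52q_E.
Follower FOC: 243 - q_J - 2q_E = 0, so q_E(q_J) = (243 - q_J)/2.
Juno substitutes q_E(q_J) into its own profit: π_J = q_J(295 - q_J - (243 - q_J)/2) - 52q_J = (347/2 - (1/2)q_J)q_J - 52q_J.
The leader's first-order condition 243/2 - q_J = 0 yields q_J = 243/2.
Then q_E = (243 - 243/2)/2 = 243/4.
Price P = 295 - 729/4 = 451/4.
Juno's profit: (451/4 - 52)·(243/2) = 7381.1250.

7381.13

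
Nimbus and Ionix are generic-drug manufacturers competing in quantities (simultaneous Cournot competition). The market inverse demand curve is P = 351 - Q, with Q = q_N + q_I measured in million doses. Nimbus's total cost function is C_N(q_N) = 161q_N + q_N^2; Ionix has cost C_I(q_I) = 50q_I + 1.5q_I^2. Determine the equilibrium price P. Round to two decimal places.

Nimbus's profit: π_N = (351 - Q)q_N - (161q_N + q_N²). Setting ∂π_N/∂q_N = 0: 190 - 4q_N - (q_I) = 0.
Ionix's first-order condition: 301 - 5q_I - (q_N) = 0.
Rearranging gives the reaction functions q_N = (190 - q_I)/4 and q_I = (301 - q_N)/5.
Substituting one into the other gives q_N = 649/19 and q_I = 1014/19.
Total output Q = 1663/19, so price P = 351 - 1663/19 = 263.4737.

263.47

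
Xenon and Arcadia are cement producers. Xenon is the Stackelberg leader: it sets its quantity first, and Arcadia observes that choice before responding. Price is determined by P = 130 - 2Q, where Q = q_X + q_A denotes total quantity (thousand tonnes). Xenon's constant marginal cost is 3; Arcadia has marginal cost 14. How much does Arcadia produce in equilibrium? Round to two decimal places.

Solve by backward induction. Given q_X, the follower Arcadia maximises π_A = (130 - 2q_X - 2q_A)q_A - 14q_A.
Setting the follower's marginal profit to zero, 116 - 2q_X - 4q_A = 0, i.e. q_A = (116 - 2q_X)/4.
The leader anticipates this reaction. Substituting into P = 130 - 2Q gives P = 72 - q_X, so π_X = (72 - q_X)q_X - 3q_X.
Leader FOC: 69 - 2q_X = 0, so q_X = 69/2.
Then q_A = (116 - 2·(69/2))/4 = 47/4.

11.75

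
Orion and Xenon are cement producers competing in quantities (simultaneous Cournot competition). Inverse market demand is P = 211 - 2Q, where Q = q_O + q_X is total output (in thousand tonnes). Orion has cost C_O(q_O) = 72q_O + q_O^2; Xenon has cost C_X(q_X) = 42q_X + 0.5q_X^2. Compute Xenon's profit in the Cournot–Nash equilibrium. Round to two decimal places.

2003.31

Orion's profit: π_O = (211 - 2Q)q_O - (72q_O + q_O²). Setting ∂π_O/∂q_O = 0: 139 - 6q_O - 2(q_X) = 0.
Xenon's first-order condition: 169 - 5q_X - 2(q_O) = 0.
Rearranging gives the reaction functions q_O = (139 - 2q_X)/6 and q_X = (169 - 2q_O)/5.
Solving the pair: q_O = 357/26, q_X = 368/13.
Price P = 211 - 2·(1093/26) = 1650/13.
Xenon's profit: (1650/13)·(368/13) - 42·(368/13) - (1/2)(368/13)² = 2003.3136.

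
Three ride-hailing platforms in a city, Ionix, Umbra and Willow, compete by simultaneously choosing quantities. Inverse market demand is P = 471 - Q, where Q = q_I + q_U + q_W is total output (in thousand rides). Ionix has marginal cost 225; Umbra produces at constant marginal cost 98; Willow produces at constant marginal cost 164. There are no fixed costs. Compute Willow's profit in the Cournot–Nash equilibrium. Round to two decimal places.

5700.25

Ionix's profit: π_I = (471 - Q)q_I - (225q_I). Setting ∂π_I/∂q_I = 0: 246 - 2q_I - (q_U + q_W) = 0.
Umbra's first-order condition: 373 - 2q_U - (q_I + q_W) = 0.
Willow's first-order condition: 307 - 2q_W - (q_I + q_U) = 0.
Summing all 3 equations gives 926 − 4Q = 0, hence Q = 463/2.
Back-substituting: q_I = (246 − 463/2) = 29/2, q_U = (373 − 463/2) = 283/2, q_W = (307 − 463/2) = 151/2.
Price P = 471 - 463/2 = 479/2.
Willow's profit: (479/2 - 164)·(151/2) = 5700.2500.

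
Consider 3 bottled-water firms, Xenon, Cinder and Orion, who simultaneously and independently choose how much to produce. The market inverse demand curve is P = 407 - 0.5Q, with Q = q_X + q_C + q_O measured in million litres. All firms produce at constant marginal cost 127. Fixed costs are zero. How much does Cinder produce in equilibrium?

A representative firm's profit is π_i = q_i(407 - 0.5Q) - 127q_i.
Setting ∂π_i/∂q_i = 0 with rivals' quantities fixed: 280 - q_i - (1/2)·Σ_{j≠i} q_j = 0.
By symmetry each firm produces the same amount; substituting Σ_{j≠i} q_j = 2q_i yields q_i = 280/2 = 140.

140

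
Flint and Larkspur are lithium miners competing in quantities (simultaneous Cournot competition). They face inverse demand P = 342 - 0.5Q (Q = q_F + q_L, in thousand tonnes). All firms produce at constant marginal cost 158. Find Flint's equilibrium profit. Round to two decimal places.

7523.56

Each firm earns π_i = (342 - 0.5Q)q_i - 158q_i.
First-order condition (treating rivals' output as given): 184 - q_i - (1/2)q_j = 0.
By symmetry each firm produces the same amount; substituting q_j = q_i yields q_i = 184/(3/2) = 368/3.
Price P = 342 - (1/2)·(736/3) = 658/3.
Flint's profit: (658/3 - 158)·(368/3) = 7523.5556.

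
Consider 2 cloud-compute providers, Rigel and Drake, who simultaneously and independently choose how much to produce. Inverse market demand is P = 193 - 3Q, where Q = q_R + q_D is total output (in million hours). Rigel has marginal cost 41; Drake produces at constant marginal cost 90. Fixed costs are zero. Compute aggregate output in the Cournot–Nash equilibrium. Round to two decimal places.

28.33

Rigel's profit: π_R = (193 - 3Q)q_R - (41q_R). Setting ∂π_R/∂q_R = 0: 152 - 6q_R - 3(q_D) = 0.
Drake's first-order condition: 103 - 6q_D - 3(q_R) = 0.
Best responses: q_R = (152 - 3q_D)/6, q_D = (103 - 3q_R)/6.
Substituting one into the other gives q_R = 67/3 and q_D = 6.
Total output Q = 67/3 + 6 = 85/3.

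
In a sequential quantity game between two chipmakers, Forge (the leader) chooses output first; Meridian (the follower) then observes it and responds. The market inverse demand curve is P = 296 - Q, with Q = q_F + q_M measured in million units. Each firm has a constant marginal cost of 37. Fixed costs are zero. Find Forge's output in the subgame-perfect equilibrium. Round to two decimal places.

129.50

The follower Meridian best-responds to any q_F: π_M = (296 - Q)q_M - 37q_M.
Setting the follower's marginal profit to zero, 259 - q_F - 2q_M = 0, i.e. q_M = (259 - q_F)/2.
The leader anticipates this reaction. Substituting into P = 296 - Q gives P = 333/2 - (1/2)q_F, so π_F = (333/2 - (1/2)q_F)q_F - 37q_F.
Maximising: ∂π_F/∂q_F = 259/2 - q_F = 0, giving q_F = 259/2.
Then q_M = (259 - 259/2)/2 = 259/4.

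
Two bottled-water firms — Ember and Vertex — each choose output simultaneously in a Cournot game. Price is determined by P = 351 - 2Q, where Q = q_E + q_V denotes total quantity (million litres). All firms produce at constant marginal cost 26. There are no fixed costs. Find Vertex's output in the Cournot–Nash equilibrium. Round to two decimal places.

Each firm earns π_i = (351 - 2Q)q_i - 26q_i.
Setting ∂π_i/∂q_i = 0 with rivals' quantities fixed: 325 - 4q_i - 2q_j = 0.
By symmetry each firm produces the same amount; substituting q_j = q_i yields q_i = 325/6.

54.17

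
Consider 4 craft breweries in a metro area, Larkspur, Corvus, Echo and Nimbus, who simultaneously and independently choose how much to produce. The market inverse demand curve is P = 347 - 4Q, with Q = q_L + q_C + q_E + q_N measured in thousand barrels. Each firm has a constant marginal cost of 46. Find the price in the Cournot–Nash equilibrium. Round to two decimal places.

106.20

A representative firm's profit is π_i = q_i(347 - 4Q) - 46q_i.
First-order condition (treating rivals' output as given): 301 - 8q_i - 4·Σ_{j≠i} q_j = 0.
By symmetry each firm produces the same amount; substituting Σ_{j≠i} q_j = 3q_i yields q_i = 301/20.
Total output Q = 301/5, so price P = 347 - 4·(301/5) = 531/5.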